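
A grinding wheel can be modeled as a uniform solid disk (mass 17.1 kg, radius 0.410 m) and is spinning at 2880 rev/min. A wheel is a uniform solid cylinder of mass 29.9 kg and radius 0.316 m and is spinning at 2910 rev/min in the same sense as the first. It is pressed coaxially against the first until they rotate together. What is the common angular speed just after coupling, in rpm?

|ω_f| ≈ 2900 rpm

The coupling torques are internal; angular momentum about the shared axis is conserved.
Moments of inertia: I_A = ½(17.1)(0.410)² = 1.437 kg·m²; I_B = ½(29.9)(0.316)² = 1.493 kg·m².
Taking A's sense as positive: L = (1.437)(2880) + (1.493)(2910) = 8483 kg·m²·rpm.
Combined I = 1.437 + 1.493 = 2.930 kg·m².
ω_f = L / I = 8483 / 2.930 = 2895 rpm.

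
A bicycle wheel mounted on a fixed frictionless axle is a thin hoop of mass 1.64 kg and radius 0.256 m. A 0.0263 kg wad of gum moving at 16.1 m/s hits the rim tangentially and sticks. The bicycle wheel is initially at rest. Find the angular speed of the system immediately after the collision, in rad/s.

|ω_f| ≈ 0.993 rad/s

About the axle the impulsive forces during the collision are internal, so angular momentum about that axis is conserved.
I_p = (1.64)(0.256)² = 0.1075 kg·m². Taking the sense of the wad of gum's angular momentum as positive, L_{wad} = m v R = (0.0263)(16.1)(0.256) = 0.1084 kg·m²/s.
L_i = 0 + 0.1084 = 0.1084 kg·m²/s.
After sticking, I_f = I_p + m R² = 0.1075 + (0.0263)(0.256)² = 0.1092 kg·m².
ω_f = L_i / I_f = 0.1084 / 0.1092 = 0.9926 rad/s.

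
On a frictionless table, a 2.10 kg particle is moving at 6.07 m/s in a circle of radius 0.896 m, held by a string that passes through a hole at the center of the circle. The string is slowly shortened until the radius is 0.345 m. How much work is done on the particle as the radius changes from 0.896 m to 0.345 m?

Central (radial) force ⇒ zero torque about the center ⇒ m v r is constant.
v₂ = v₁ r₁ / r₂ = (6.07)(0.896) / (0.345) = 15.76 m/s.
W = ΔKE = ½m(v₂² − v₁²) = 222.3 J.

W ≈ 222 J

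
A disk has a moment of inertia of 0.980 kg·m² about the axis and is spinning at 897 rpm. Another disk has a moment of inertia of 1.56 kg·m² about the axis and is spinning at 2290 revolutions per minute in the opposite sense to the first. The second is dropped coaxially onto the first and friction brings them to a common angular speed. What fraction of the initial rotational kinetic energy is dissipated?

The coupling torques are internal; angular momentum about the shared axis is conserved.
Taking A's sense as positive: L = (0.9800)(897) − (1.560)(2290) = -2693 kg·m²·rpm.
Combined I = 0.9800 + 1.560 = 2.540 kg·m².
ω_f = L / I = -2693 / 2.540 = -1060 rpm.
KE_i = ½ΣIω² = 49180 J; KE_f = ½(2.540)(111.0)² = 15660 J.
Fraction dissipated = (KE_i − KE_f)/KE_i = 0.6816.

fraction ≈ 0.682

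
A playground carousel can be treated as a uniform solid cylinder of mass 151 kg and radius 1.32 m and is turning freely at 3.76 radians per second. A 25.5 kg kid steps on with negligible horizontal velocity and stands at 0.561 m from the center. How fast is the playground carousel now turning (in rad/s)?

The added mass arrives with no angular momentum about the center, and any external torque about the center is negligible, so the system's angular momentum is conserved.
I_p = ½(151)(1.32)² = 131.6 kg·m².
Added inertia Σmr² = (25.5)(0.561)² = 8.025 kg·m²; I_f = 131.6 + 8.025 = 139.6 kg·m².
ω_f = I_p ω_i / I_f = (131.6)(3.76) / 139.6 = 3.544 rad/s.

ω_f ≈ 3.54 rad/s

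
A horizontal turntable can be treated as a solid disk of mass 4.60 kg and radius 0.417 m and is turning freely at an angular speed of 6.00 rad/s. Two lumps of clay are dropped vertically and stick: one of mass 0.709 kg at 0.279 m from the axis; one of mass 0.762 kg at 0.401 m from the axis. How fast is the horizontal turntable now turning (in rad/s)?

No external torque acts about the axis; L_before = L_after.
I_p = ½(4.60)(0.417)² = 0.3999 kg·m².
Added inertia Σmr² = (0.709)(0.279)² + (0.762)(0.401)² = 0.1777 kg·m²; I_f = 0.3999 + 0.1777 = 0.5777 kg·m².
ω_f = I_p ω_i / I_f = (0.3999)(6.00) / 0.5777 = 4.154 rad/s.

ω_f ≈ 4.15 rad/s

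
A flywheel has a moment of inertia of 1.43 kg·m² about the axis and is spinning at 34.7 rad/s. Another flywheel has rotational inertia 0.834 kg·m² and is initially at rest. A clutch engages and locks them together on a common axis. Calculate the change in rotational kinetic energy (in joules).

ΔKE ≈ -317 J

The coupling torques are internal; angular momentum about the shared axis is conserved.
Taking A's sense as positive: L = (1.430)(34.7) = 49.62 kg·m²·rad/s.
Combined I = 1.430 + 0.8340 = 2.264 kg·m².
ω_f = L / I = 49.62 / 2.264 = 21.92 rad/s.
KE_i = ½ΣIω² = 860.9 J; KE_f = ½(2.264)(21.92)² = 543.8 J.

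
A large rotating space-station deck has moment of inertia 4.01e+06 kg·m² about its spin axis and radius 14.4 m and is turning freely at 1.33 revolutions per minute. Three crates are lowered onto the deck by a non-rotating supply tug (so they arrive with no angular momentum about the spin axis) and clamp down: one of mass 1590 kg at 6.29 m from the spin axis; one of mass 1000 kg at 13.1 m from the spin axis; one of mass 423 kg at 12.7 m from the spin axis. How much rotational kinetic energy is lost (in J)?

energy lost ≈ 2730 J

No external torque acts about the spin axis; L_before = L_after.
Added inertia Σmr² = (1590)(6.29)² + (1000)(13.1)² + (423)(12.7)² = 3.027e+05 kg·m²; I_f = 4.010e+06 + 3.027e+05 = 4.313e+06 kg·m².
ω_f = I_p ω_i / I_f = (4.010e+06)(1.33) / 4.313e+06 = 1.237 rpm.
KE_i = ½(4.010e+06)(0.1393 rad/s)² = 38890 J; KE_f = ½(4.313e+06)(0.1295)² = 36160 J.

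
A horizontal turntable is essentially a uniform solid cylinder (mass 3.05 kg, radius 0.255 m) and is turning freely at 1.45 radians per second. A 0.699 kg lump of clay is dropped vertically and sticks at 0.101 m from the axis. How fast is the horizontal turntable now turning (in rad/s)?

The added mass arrives with no angular momentum about the axis, and any external torque about the axis is negligible, so the system's angular momentum is conserved.
I_p = ½(3.05)(0.255)² = 0.09916 kg·m².
Added inertia Σmr² = (0.699)(0.101)² = 0.007130 kg·m²; I_f = 0.09916 + 0.007130 = 0.1063 kg·m².
ω_f = I_p ω_i / I_f = (0.09916)(1.45) / 0.1063 = 1.353 rad/s.

ω_f ≈ 1.35 rad/s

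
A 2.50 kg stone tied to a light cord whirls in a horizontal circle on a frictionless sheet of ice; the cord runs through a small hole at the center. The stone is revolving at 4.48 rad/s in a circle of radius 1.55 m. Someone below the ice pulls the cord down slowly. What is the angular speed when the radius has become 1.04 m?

ω₂ ≈ 9.95 rad/s

No torque about the axis ⇒ m r₁² ω₁ = m r₂² ω₂.
ω₂ = ω₁ (r₁/r₂)² = (4.48)(1.55/1.04)² = 9.951 rad/s.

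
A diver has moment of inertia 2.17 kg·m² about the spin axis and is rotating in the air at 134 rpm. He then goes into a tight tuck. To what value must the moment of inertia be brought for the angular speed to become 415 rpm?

With no external torque about the axis, L is conserved: I₁ω₁ = I₂ω₂.
I₂ = I₁ω₁ / ω₂ = (2.17)(134) / (415) = 0.7007 kg·m².

I₂ ≈ 0.701 kg·m²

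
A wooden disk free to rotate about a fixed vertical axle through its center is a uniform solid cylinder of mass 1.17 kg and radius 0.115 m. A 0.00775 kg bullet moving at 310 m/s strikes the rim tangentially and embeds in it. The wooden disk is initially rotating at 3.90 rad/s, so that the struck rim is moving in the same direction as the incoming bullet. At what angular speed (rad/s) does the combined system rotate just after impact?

|ω_f| ≈ 39.1 rad/s

About the axle the impulsive forces during the collision are internal, so angular momentum about that axis is conserved.
I_p = ½(1.17)(0.115)² = 0.007737 kg·m². Taking the sense of the bullet's angular momentum as positive, L_{bullet} = m v R = (0.00775)(310)(0.115) = 0.2763 kg·m²/s.
L_i = +I_p ω_p + m v R = +(0.007737)(3.90) + 0.2763 = 0.3065 kg·m²/s.
After sticking, I_f = I_p + m R² = 0.007737 + (0.00775)(0.115)² = 0.007839 kg·m².
ω_f = L_i / I_f = 0.3065 / 0.007839 = 39.09 rad/s.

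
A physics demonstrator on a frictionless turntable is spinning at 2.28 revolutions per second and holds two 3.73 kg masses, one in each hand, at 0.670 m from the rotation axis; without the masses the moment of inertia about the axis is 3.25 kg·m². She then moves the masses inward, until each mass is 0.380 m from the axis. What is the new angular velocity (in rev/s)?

With no external torque about the axis, L is conserved: I₁ω₁ = I₂ω₂.
I₁ = 3.25 + 2(3.73)(0.670)² = 6.599 kg·m²; I₂ = 3.25 + 2(3.73)(0.380)² = 4.327 kg·m².
ω₂ = I₁ω₁ / I₂ = (6.599)(2.28 rev/s) / (4.327) = 3.477 rev/s.

ω₂ ≈ 3.48 rev/s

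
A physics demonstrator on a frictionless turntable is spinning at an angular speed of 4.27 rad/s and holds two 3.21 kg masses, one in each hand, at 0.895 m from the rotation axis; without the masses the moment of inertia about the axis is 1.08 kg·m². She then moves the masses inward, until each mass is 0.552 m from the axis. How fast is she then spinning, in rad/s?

ω₂ ≈ 8.75 rad/s

With no external torque about the axis, L is conserved: I₁ω₁ = I₂ω₂.
I₁ = 1.08 + 2(3.21)(0.895)² = 6.223 kg·m²; I₂ = 1.08 + 2(3.21)(0.552)² = 3.036 kg·m².
ω₂ = I₁ω₁ / I₂ = (6.223)(4.27 rad/s) / (3.036) = 8.751 rad/s.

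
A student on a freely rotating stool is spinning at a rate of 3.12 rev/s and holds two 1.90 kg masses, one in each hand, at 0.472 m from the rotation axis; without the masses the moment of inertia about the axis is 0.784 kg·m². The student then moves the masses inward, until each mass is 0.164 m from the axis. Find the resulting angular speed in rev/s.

Angular momentum about the spin axis is conserved since the torque about it is zero.
I₁ = 0.784 + 2(1.90)(0.472)² = 1.631 kg·m²; I₂ = 0.784 + 2(1.90)(0.164)² = 0.8862 kg·m².
ω₂ = I₁ω₁ / I₂ = (1.631)(3.12 rev/s) / (0.8862) = 5.741 rev/s.

ω₂ ≈ 5.74 rev/s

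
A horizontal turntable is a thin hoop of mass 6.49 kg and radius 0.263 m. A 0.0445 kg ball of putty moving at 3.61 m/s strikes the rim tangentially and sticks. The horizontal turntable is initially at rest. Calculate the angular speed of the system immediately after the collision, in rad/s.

|ω_f| ≈ 0.0935 rad/s

About the axle the impulsive forces during the collision are internal, so angular momentum about that axis is conserved.
I_p = (6.49)(0.263)² = 0.4489 kg·m². Taking the sense of the ball of putty's angular momentum as positive, L_{ball} = m v R = (0.0445)(3.61)(0.263) = 0.04225 kg·m²/s.
L_i = 0 + 0.04225 = 0.04225 kg·m²/s.
After sticking, I_f = I_p + m R² = 0.4489 + (0.0445)(0.263)² = 0.4520 kg·m².
ω_f = L_i / I_f = 0.04225 / 0.4520 = 0.09348 rad/s.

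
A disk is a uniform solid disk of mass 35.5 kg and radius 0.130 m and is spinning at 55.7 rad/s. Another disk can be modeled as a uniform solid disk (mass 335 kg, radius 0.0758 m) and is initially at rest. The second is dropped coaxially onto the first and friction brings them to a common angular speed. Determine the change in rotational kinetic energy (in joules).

ΔKE ≈ -355 J

The coupling torques are internal; angular momentum about the shared axis is conserved.
Moments of inertia: I_A = ½(35.5)(0.130)² = 0.3000 kg·m²; I_B = ½(335)(0.0758)² = 0.9624 kg·m².
Taking A's sense as positive: L = (0.3000)(55.7) = 16.71 kg·m²·rad/s.
Combined I = 0.3000 + 0.9624 = 1.262 kg·m².
ω_f = L / I = 16.71 / 1.262 = 13.24 rad/s.
KE_i = ½ΣIω² = 465.3 J; KE_f = ½(1.262)(13.24)² = 110.6 J.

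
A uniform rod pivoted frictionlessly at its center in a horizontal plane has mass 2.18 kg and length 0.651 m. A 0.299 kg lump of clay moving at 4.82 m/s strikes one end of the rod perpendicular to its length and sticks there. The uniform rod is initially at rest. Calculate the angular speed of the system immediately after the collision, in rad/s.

|ω_f| ≈ 4.32 rad/s

The axle reaction passes through the pivot and exerts no torque about it; angular momentum about the pivot is conserved through the impact.
I_p = (1/12)(2.18)(0.651)² = 0.07699 kg·m². Taking the sense of the lump of clay's angular momentum as positive, L_{lump} = m v R = (0.299)(4.82)(0.651/2) = 0.4691 kg·m²/s.
L_i = 0 + 0.4691 = 0.4691 kg·m²/s.
After sticking, I_f = I_p + m R² = 0.07699 + (0.299)(0.651/2)² = 0.1087 kg·m².
ω_f = L_i / I_f = 0.4691 / 0.1087 = 4.317 rad/s.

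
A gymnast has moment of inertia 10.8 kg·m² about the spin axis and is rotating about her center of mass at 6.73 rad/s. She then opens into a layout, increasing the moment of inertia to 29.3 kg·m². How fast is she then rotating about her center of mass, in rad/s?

ω₂ ≈ 2.48 rad/s

Angular momentum about the spin axis is conserved since the torque about it is zero.
ω₂ = I₁ω₁ / I₂ = (10.80)(6.73 rad/s) / (29.30) = 2.481 rad/s.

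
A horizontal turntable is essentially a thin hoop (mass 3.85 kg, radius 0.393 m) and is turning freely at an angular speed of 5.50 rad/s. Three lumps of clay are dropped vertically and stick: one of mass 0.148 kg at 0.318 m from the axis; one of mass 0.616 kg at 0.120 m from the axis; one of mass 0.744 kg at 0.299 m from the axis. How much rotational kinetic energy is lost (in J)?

energy lost ≈ 1.19 J

The added mass arrives with no angular momentum about the axis, and any external torque about the axis is negligible, so the system's angular momentum is conserved.
I_p = (3.85)(0.393)² = 0.5946 kg·m².
Added inertia Σmr² = (0.148)(0.318)² + (0.616)(0.120)² + (0.744)(0.299)² = 0.09035 kg·m²; I_f = 0.5946 + 0.09035 = 0.6850 kg·m².
ω_f = I_p ω_i / I_f = (0.5946)(5.50) / 0.6850 = 4.775 rad/s.
KE_i = ½(0.5946)(5.500 rad/s)² = 8.994 J; KE_f = ½(0.6850)(4.775)² = 7.807 J.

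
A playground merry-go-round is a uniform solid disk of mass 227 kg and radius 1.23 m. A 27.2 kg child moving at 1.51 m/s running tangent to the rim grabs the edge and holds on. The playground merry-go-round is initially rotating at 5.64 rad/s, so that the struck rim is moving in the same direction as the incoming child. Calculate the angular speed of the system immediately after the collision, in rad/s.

|ω_f| ≈ 4.79 rad/s

The axle reaction passes through the axle and exerts no torque about it; angular momentum about the axle is conserved through the impact.
I_p = ½(227)(1.23)² = 171.7 kg·m². Taking the sense of the child's angular momentum as positive, L_{child} = m v R = (27.2)(1.51)(1.23) = 50.52 kg·m²/s.
L_i = +I_p ω_p + m v R = +(171.7)(5.64) + 50.52 = 1019 kg·m²/s.
After sticking, I_f = I_p + m R² = 171.7 + (27.2)(1.23)² = 212.9 kg·m².
ω_f = L_i / I_f = 1019 / 212.9 = 4.787 rad/s.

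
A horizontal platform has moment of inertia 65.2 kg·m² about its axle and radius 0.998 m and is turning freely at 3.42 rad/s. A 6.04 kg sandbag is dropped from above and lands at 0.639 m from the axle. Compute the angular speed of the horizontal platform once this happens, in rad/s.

No external torque acts about the axle; L_before = L_after.
Added inertia Σmr² = (6.04)(0.639)² = 2.466 kg·m²; I_f = 65.20 + 2.466 = 67.67 kg·m².
ω_f = I_p ω_i / I_f = (65.20)(3.42) / 67.67 = 3.295 rad/s.

ω_f ≈ 3.30 rad/s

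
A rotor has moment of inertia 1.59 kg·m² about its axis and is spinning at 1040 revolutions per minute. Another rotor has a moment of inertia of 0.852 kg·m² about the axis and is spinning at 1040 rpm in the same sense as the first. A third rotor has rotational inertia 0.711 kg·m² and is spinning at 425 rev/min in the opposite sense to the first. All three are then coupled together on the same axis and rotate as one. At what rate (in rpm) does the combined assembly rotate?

No external torque acts about the common axis, so total angular momentum is conserved.
Taking A's sense as positive: L = (1.590)(1040) + (0.8520)(1040) − (0.7110)(425) = 2238 kg·m²·rpm.
Combined I = 1.590 + 0.8520 + 0.7110 = 3.153 kg·m².
ω_f = L / I = 2238 / 3.153 = 709.6 rpm.

|ω_f| ≈ 710 rpm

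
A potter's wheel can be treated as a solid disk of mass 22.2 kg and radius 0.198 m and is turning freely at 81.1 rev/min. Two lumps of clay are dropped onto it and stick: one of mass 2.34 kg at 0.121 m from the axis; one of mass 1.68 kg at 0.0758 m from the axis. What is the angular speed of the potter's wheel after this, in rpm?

No external torque acts about the axis; L_before = L_after.
I_p = ½(22.2)(0.198)² = 0.4352 kg·m².
Added inertia Σmr² = (2.34)(0.121)² + (1.68)(0.0758)² = 0.04391 kg·m²; I_f = 0.4352 + 0.04391 = 0.4791 kg·m².
ω_f = I_p ω_i / I_f = (0.4352)(81.1) / 0.4791 = 73.67 rpm.

ω_f ≈ 73.7 rpm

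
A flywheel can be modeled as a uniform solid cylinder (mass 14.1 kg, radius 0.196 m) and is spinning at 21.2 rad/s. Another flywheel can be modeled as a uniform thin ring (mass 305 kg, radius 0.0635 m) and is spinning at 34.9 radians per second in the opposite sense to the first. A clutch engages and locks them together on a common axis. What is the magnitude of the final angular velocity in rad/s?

|ω_f| ≈ 24.8 rad/s

The coupling torques are internal; angular momentum about the shared axis is conserved.
Moments of inertia: I_A = ½(14.1)(0.196)² = 0.2708 kg·m²; I_B = (305)(0.0635)² = 1.230 kg·m².
Taking A's sense as positive: L = (0.2708)(21.2) − (1.230)(34.9) = -37.18 kg·m²·rad/s.
Combined I = 0.2708 + 1.230 = 1.501 kg·m².
ω_f = L / I = -37.18 / 1.501 = -24.78 rad/s.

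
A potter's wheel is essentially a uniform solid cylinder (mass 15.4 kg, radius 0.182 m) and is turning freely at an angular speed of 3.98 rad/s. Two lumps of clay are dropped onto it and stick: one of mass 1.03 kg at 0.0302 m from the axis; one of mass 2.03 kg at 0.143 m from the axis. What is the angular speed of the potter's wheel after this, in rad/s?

ω_f ≈ 3.41 rad/s

The added mass arrives with no angular momentum about the axis, and any external torque about the axis is negligible, so the system's angular momentum is conserved.
I_p = ½(15.4)(0.182)² = 0.2551 kg·m².
Added inertia Σmr² = (1.03)(0.0302)² + (2.03)(0.143)² = 0.04245 kg·m²; I_f = 0.2551 + 0.04245 = 0.2975 kg·m².
ω_f = I_p ω_i / I_f = (0.2551)(3.98) / 0.2975 = 3.412 rad/s.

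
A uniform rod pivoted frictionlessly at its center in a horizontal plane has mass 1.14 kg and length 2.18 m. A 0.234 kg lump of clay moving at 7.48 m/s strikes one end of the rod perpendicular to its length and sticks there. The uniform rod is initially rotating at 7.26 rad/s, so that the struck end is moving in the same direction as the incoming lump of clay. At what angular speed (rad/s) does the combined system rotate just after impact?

About the pivot the impulsive forces during the collision are internal, so angular momentum about that axis is conserved.
I_p = (1/12)(1.14)(2.18)² = 0.4515 kg·m². Taking the sense of the lump of clay's angular momentum as positive, L_{lump} = m v R = (0.234)(7.48)(2.18/2) = 1.908 kg·m²/s.
L_i = +I_p ω_p + m v R = +(0.4515)(7.26) + 1.908 = 5.186 kg·m²/s.
After sticking, I_f = I_p + m R² = 0.4515 + (0.234)(2.18/2)² = 0.7295 kg·m².
ω_f = L_i / I_f = 5.186 / 0.7295 = 7.108 rad/s.

|ω_f| ≈ 7.11 rad/s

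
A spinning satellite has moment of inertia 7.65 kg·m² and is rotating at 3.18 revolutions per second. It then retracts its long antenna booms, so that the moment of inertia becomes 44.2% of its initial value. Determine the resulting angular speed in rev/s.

ω₂ ≈ 7.19 rev/s

No external torque acts about the spin axis, so angular momentum is conserved.
I₂ = 0.442 × 7.65 = 3.381 kg·m².
ω₂ = I₁ω₁ / I₂ = (7.650)(3.18 rev/s) / (3.381) = 7.195 rev/s.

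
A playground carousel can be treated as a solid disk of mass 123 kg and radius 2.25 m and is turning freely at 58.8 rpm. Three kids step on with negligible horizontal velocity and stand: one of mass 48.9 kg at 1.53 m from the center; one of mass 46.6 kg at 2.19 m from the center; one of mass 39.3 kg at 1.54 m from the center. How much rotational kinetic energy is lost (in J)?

energy lost ≈ 3430 J

The added mass arrives with no angular momentum about the center, and any external torque about the center is negligible, so the system's angular momentum is conserved.
I_p = ½(123)(2.25)² = 311.3 kg·m².
Added inertia Σmr² = (48.9)(1.53)² + (46.6)(2.19)² + (39.3)(1.54)² = 431.2 kg·m²; I_f = 311.3 + 431.2 = 742.5 kg·m².
ω_f = I_p ω_i / I_f = (311.3)(58.8) / 742.5 = 24.66 rpm.
KE_i = ½(311.3)(6.158 rad/s)² = 5902 J; KE_f = ½(742.5)(2.582)² = 2475 J.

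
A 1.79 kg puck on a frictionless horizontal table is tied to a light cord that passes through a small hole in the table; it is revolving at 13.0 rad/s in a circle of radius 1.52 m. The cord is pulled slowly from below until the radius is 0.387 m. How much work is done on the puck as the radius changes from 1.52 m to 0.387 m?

W ≈ 5040 J

The constraining force is radial, so m r² ω about the center is conserved.
ω₂ = ω₁ (r₁/r₂)² = (13.0)(1.52/0.387)² = 200.5 rad/s.
W = ΔKE = ½m(v₂² − v₁²) = 5041 J.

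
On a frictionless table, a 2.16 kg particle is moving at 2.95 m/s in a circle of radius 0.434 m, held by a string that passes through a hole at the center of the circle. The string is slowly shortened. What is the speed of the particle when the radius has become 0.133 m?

The only horizontal force on the mass is along the cord (radial), so it exerts no torque about the hole and angular momentum m v r is conserved.
v₂ = v₁ r₁ / r₂ = (2.95)(0.434) / (0.133) = 9.626 m/s.

v₂ ≈ 9.63 m/s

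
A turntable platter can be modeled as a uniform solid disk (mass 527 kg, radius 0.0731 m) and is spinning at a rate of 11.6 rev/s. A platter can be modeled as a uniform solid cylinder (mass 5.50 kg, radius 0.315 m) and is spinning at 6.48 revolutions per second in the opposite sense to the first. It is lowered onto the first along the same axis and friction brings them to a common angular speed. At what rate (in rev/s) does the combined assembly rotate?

No external torque acts about the common axis, so total angular momentum is conserved.
Moments of inertia: I_A = ½(527)(0.0731)² = 1.408 kg·m²; I_B = ½(5.50)(0.315)² = 0.2729 kg·m².
Taking A's sense as positive: L = (1.408)(11.6) − (0.2729)(6.48) = 14.57 kg·m²·rev/s.
Combined I = 1.408 + 0.2729 = 1.681 kg·m².
ω_f = L / I = 14.57 / 1.681 = 8.665 rev/s.

|ω_f| ≈ 8.67 rev/s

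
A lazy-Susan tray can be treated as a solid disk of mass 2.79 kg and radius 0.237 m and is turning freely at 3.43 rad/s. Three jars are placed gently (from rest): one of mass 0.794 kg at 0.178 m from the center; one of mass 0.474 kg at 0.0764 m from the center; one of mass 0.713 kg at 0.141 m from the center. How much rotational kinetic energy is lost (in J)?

energy lost ≈ 0.161 J

No external torque acts about the center; L_before = L_after.
I_p = ½(2.79)(0.237)² = 0.07836 kg·m².
Added inertia Σmr² = (0.794)(0.178)² + (0.474)(0.0764)² + (0.713)(0.141)² = 0.04210 kg·m²; I_f = 0.07836 + 0.04210 = 0.1205 kg·m².
ω_f = I_p ω_i / I_f = (0.07836)(3.43) / 0.1205 = 2.231 rad/s.
KE_i = ½(0.07836)(3.430 rad/s)² = 0.4609 J; KE_f = ½(0.1205)(2.231)² = 0.2998 J.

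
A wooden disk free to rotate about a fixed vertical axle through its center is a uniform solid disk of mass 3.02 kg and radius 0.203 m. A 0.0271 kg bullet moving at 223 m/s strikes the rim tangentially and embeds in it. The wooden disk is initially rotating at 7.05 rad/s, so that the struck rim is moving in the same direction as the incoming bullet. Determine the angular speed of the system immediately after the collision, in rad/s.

About the axle the impulsive forces during the collision are internal, so angular momentum about that axis is conserved.
I_p = ½(3.02)(0.203)² = 0.06223 kg·m². Taking the sense of the bullet's angular momentum as positive, L_{bullet} = m v R = (0.0271)(223)(0.203) = 1.227 kg·m²/s.
L_i = +I_p ω_p + m v R = +(0.06223)(7.05) + 1.227 = 1.665 kg·m²/s.
After sticking, I_f = I_p + m R² = 0.06223 + (0.0271)(0.203)² = 0.06334 kg·m².
ω_f = L_i / I_f = 1.665 / 0.06334 = 26.29 rad/s.

|ω_f| ≈ 26.3 rad/s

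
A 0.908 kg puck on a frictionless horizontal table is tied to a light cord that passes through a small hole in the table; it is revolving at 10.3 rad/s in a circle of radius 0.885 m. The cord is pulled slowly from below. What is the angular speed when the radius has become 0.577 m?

No torque about the axis ⇒ m r₁² ω₁ = m r₂² ω₂.
ω₂ = ω₁ (r₁/r₂)² = (10.3)(0.885/0.577)² = 24.23 rad/s.

ω₂ ≈ 24.2 rad/s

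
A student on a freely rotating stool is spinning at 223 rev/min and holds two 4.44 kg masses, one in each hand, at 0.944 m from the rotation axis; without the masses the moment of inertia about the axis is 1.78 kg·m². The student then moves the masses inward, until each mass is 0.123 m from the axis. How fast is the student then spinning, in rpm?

Angular momentum about the spin axis is conserved since the torque about it is zero.
I₁ = 1.78 + 2(4.44)(0.944)² = 9.693 kg·m²; I₂ = 1.78 + 2(4.44)(0.123)² = 1.914 kg·m².
ω₂ = I₁ω₁ / I₂ = (9.693)(223 rpm) / (1.914) = 1129 rpm.

ω₂ ≈ 1130 rpm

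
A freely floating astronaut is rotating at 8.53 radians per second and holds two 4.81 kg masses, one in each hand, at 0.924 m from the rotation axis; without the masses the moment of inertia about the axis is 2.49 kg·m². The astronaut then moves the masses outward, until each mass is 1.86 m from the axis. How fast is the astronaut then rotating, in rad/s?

ω₂ ≈ 2.55 rad/s

With no external torque about the axis, L is conserved: I₁ω₁ = I₂ω₂.
I₁ = 2.49 + 2(4.81)(0.924)² = 10.70 kg·m²; I₂ = 2.49 + 2(4.81)(1.86)² = 35.77 kg·m².
ω₂ = I₁ω₁ / I₂ = (10.70)(8.53 rad/s) / (35.77) = 2.552 rad/s.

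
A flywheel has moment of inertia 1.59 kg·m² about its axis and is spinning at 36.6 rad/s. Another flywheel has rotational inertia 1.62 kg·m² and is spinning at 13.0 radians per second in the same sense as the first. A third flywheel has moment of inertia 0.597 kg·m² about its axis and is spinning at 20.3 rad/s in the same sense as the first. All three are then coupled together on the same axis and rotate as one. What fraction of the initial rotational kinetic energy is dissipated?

fraction ≈ 0.172

The coupling torques are internal; angular momentum about the shared axis is conserved.
Taking A's sense as positive: L = (1.590)(36.6) + (1.620)(13.0) + (0.5970)(20.3) = 91.37 kg·m²·rad/s.
Combined I = 1.590 + 1.620 + 0.5970 = 3.807 kg·m².
ω_f = L / I = 91.37 / 3.807 = 24.00 rad/s.
KE_i = ½ΣIω² = 1325 J; KE_f = ½(3.807)(24.00)² = 1097 J.
Fraction dissipated = (KE_i − KE_f)/KE_i = 0.1723.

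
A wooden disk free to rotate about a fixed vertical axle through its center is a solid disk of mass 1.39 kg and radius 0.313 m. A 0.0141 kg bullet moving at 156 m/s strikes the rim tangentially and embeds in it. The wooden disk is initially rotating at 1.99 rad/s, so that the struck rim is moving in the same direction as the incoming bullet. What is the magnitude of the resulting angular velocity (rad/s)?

The axle reaction passes through the axle and exerts no torque about it; angular momentum about the axle is conserved through the impact.
I_p = ½(1.39)(0.313)² = 0.06809 kg·m². Taking the sense of the bullet's angular momentum as positive, L_{bullet} = m v R = (0.0141)(156)(0.313) = 0.6885 kg·m²/s.
L_i = +I_p ω_p + m v R = +(0.06809)(1.99) + 0.6885 = 0.8240 kg·m²/s.
After sticking, I_f = I_p + m R² = 0.06809 + (0.0141)(0.313)² = 0.06947 kg·m².
ω_f = L_i / I_f = 0.8240 / 0.06947 = 11.86 rad/s.

|ω_f| ≈ 11.9 rad/s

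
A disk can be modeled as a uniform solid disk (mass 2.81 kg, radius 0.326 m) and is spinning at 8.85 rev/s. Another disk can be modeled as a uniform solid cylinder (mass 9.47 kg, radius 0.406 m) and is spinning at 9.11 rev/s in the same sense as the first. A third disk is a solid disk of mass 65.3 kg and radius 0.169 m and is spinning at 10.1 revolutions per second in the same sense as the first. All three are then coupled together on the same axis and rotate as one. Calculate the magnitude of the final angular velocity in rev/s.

No external torque acts about the common axis, so total angular momentum is conserved.
Moments of inertia: I_A = ½(2.81)(0.326)² = 0.1493 kg·m²; I_B = ½(9.47)(0.406)² = 0.7805 kg·m²; I_C = ½(65.3)(0.169)² = 0.9325 kg·m².
Taking A's sense as positive: L = (0.1493)(8.85) + (0.7805)(9.11) + (0.9325)(10.1) = 17.85 kg·m²·rev/s.
Combined I = 0.1493 + 0.7805 + 0.9325 = 1.862 kg·m².
ω_f = L / I = 17.85 / 1.862 = 9.585 rev/s.

|ω_f| ≈ 9.58 rev/s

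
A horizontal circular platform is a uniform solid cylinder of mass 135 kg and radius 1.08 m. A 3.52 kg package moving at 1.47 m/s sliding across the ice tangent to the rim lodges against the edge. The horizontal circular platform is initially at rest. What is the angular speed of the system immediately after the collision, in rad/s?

|ω_f| ≈ 0.0675 rad/s

About the central axle the impulsive forces during the collision are internal, so angular momentum about that axis is conserved.
I_p = ½(135)(1.08)² = 78.73 kg·m². Taking the sense of the package's angular momentum as positive, L_{package} = m v R = (3.52)(1.47)(1.08) = 5.588 kg·m²/s.
L_i = 0 + 5.588 = 5.588 kg·m²/s.
After sticking, I_f = I_p + m R² = 78.73 + (3.52)(1.08)² = 82.84 kg·m².
ω_f = L_i / I_f = 5.588 / 82.84 = 0.06746 rad/s.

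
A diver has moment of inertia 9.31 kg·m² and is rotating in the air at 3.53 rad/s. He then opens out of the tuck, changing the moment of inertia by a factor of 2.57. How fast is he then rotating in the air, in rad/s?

ω₂ ≈ 1.37 rad/s

With no external torque about the axis, L is conserved: I₁ω₁ = I₂ω₂.
I₂ = 2.57 × 9.31 = 23.93 kg·m².
ω₂ = I₁ω₁ / I₂ = (9.310)(3.53 rad/s) / (23.93) = 1.374 rad/s.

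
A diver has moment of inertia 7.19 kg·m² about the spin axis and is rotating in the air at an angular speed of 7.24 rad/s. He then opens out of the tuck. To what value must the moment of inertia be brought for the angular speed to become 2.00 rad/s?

I₂ ≈ 26.0 kg·m²

No external torque acts about the spin axis, so angular momentum is conserved.
I₂ = I₁ω₁ / ω₂ = (7.19)(7.24) / (2.00) = 26.03 kg·m².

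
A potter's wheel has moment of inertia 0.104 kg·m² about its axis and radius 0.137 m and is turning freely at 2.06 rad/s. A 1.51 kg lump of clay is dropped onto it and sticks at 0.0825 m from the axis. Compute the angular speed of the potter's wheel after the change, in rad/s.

No external torque acts about the axis; L_before = L_after.
Added inertia Σmr² = (1.51)(0.0825)² = 0.01028 kg·m²; I_f = 0.1040 + 0.01028 = 0.1143 kg·m².
ω_f = I_p ω_i / I_f = (0.1040)(2.06) / 0.1143 = 1.875 rad/s.

ω_f ≈ 1.87 rad/s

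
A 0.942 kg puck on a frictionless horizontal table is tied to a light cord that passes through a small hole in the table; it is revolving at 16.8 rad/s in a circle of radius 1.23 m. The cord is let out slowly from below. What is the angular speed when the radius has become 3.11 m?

ω₂ ≈ 2.63 rad/s

No torque about the axis ⇒ m r₁² ω₁ = m r₂² ω₂.
ω₂ = ω₁ (r₁/r₂)² = (16.8)(1.23/3.11)² = 2.628 rad/s.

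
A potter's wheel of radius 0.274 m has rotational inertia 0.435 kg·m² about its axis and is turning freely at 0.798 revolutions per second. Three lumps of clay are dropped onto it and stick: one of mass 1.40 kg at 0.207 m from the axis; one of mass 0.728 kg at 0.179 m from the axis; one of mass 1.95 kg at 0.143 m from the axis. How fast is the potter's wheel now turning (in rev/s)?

ω_f ≈ 0.622 rev/s

No external torque acts about the axis; L_before = L_after.
Added inertia Σmr² = (1.40)(0.207)² + (0.728)(0.179)² + (1.95)(0.143)² = 0.1232 kg·m²; I_f = 0.4350 + 0.1232 = 0.5582 kg·m².
ω_f = I_p ω_i / I_f = (0.4350)(0.798) / 0.5582 = 0.6219 rev/s.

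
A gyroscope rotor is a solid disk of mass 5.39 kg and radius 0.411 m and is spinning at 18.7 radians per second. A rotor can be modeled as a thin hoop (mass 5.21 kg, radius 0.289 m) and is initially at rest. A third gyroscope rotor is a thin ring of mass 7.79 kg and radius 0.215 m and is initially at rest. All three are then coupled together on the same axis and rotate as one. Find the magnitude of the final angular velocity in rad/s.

The coupling torques are internal; angular momentum about the shared axis is conserved.
Moments of inertia: I_A = ½(5.39)(0.411)² = 0.4552 kg·m²; I_B = (5.21)(0.289)² = 0.4351 kg·m²; I_C = (7.79)(0.215)² = 0.3601 kg·m².
Taking A's sense as positive: L = (0.4552)(18.7) = 8.513 kg·m²·rad/s.
Combined I = 0.4552 + 0.4351 + 0.3601 = 1.250 kg·m².
ω_f = L / I = 8.513 / 1.250 = 6.808 rad/s.

|ω_f| ≈ 6.81 rad/s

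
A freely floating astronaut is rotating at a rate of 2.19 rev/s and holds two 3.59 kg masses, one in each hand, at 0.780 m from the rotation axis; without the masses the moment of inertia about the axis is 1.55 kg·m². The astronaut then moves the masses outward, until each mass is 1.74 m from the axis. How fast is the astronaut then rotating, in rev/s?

ω₂ ≈ 0.557 rev/s

Angular momentum about the spin axis is conserved since the torque about it is zero.
I₁ = 1.55 + 2(3.59)(0.780)² = 5.918 kg·m²; I₂ = 1.55 + 2(3.59)(1.74)² = 23.29 kg·m².
ω₂ = I₁ω₁ / I₂ = (5.918)(2.19 rev/s) / (23.29) = 0.5566 rev/s.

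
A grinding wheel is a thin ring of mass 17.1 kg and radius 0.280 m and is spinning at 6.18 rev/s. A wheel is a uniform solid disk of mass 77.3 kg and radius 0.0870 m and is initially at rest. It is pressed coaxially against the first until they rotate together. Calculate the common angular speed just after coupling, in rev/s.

|ω_f| ≈ 5.07 rev/s

No external torque acts about the common axis, so total angular momentum is conserved.
Moments of inertia: I_A = (17.1)(0.280)² = 1.341 kg·m²; I_B = ½(77.3)(0.0870)² = 0.2925 kg·m².
Taking A's sense as positive: L = (1.341)(6.18) = 8.285 kg·m²·rev/s.
Combined I = 1.341 + 0.2925 = 1.633 kg·m².
ω_f = L / I = 8.285 / 1.633 = 5.073 rev/s.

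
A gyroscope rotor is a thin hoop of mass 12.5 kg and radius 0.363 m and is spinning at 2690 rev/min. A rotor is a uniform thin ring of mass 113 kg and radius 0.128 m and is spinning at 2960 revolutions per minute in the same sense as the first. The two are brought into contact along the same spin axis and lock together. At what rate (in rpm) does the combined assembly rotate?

No external torque acts about the common axis, so total angular momentum is conserved.
Moments of inertia: I_A = (12.5)(0.363)² = 1.647 kg·m²; I_B = (113)(0.128)² = 1.851 kg·m².
Taking A's sense as positive: L = (1.647)(2690) + (1.851)(2960) = 9911 kg·m²·rpm.
Combined I = 1.647 + 1.851 = 3.499 kg·m².
ω_f = L / I = 9911 / 3.499 = 2833 rpm.

|ω_f| ≈ 2830 rpm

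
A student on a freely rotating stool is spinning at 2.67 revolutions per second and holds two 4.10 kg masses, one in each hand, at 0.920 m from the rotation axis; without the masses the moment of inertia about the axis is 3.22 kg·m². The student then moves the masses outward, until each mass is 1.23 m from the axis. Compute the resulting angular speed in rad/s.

Angular momentum about the spin axis is conserved since the torque about it is zero.
I₁ = 3.22 + 2(4.10)(0.920)² = 10.16 kg·m²; I₂ = 3.22 + 2(4.10)(1.23)² = 15.63 kg·m².
ω₂ = I₁ω₁ / I₂ = (10.16)(2.67 rev/s) / (15.63) = 1.736 rev/s = 10.91 rad/s.

ω₂ ≈ 10.9 rad/s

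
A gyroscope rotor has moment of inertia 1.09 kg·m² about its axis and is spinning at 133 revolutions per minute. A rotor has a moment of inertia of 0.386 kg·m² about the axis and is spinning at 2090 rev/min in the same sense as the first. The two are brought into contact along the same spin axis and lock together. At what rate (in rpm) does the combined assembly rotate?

|ω_f| ≈ 645 rpm

No external torque acts about the common axis, so total angular momentum is conserved.
Taking A's sense as positive: L = (1.090)(133) + (0.3860)(2090) = 951.7 kg·m²·rpm.
Combined I = 1.090 + 0.3860 = 1.476 kg·m².
ω_f = L / I = 951.7 / 1.476 = 644.8 rpm.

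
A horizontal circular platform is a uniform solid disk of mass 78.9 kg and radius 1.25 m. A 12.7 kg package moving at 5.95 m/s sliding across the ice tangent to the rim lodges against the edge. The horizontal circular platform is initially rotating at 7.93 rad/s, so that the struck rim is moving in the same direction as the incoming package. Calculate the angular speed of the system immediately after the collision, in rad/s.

The axle reaction passes through the central axle and exerts no torque about it; angular momentum about the central axle is conserved through the impact.
I_p = ½(78.9)(1.25)² = 61.64 kg·m². Taking the sense of the package's angular momentum as positive, L_{package} = m v R = (12.7)(5.95)(1.25) = 94.46 kg·m²/s.
L_i = +I_p ω_p + m v R = +(61.64)(7.93) + 94.46 = 583.3 kg·m²/s.
After sticking, I_f = I_p + m R² = 61.64 + (12.7)(1.25)² = 81.48 kg·m².
ω_f = L_i / I_f = 583.3 / 81.48 = 7.158 rad/s.

|ω_f| ≈ 7.16 rad/s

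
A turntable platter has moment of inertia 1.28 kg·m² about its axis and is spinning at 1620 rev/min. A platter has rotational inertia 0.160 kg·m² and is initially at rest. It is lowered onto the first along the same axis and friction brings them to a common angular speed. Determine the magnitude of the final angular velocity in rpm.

|ω_f| ≈ 1440 rpm

No external torque acts about the common axis, so total angular momentum is conserved.
Taking A's sense as positive: L = (1.280)(1620) = 2074 kg·m²·rpm.
Combined I = 1.280 + 0.1600 = 1.440 kg·m².
ω_f = L / I = 2074 / 1.440 = 1440 rpm.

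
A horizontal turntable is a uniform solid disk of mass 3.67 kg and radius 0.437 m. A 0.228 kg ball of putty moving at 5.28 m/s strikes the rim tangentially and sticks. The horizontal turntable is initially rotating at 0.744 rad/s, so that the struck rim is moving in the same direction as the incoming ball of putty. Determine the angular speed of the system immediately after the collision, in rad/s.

|ω_f| ≈ 2.00 rad/s

About the axle the impulsive forces during the collision are internal, so angular momentum about that axis is conserved.
I_p = ½(3.67)(0.437)² = 0.3504 kg·m². Taking the sense of the ball of putty's angular momentum as positive, L_{ball} = m v R = (0.228)(5.28)(0.437) = 0.5261 kg·m²/s.
L_i = +I_p ω_p + m v R = +(0.3504)(0.744) + 0.5261 = 0.7868 kg·m²/s.
After sticking, I_f = I_p + m R² = 0.3504 + (0.228)(0.437)² = 0.3940 kg·m².
ω_f = L_i / I_f = 0.7868 / 0.3940 = 1.997 rad/s.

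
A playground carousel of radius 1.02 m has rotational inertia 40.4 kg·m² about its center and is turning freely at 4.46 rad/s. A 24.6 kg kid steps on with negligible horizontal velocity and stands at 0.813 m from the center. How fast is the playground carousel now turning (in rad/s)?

No external torque acts about the center; L_before = L_after.
Added inertia Σmr² = (24.6)(0.813)² = 16.26 kg·m²; I_f = 40.40 + 16.26 = 56.66 kg·m².
ω_f = I_p ω_i / I_f = (40.40)(4.46) / 56.66 = 3.180 rad/s.

ω_f ≈ 3.18 rad/s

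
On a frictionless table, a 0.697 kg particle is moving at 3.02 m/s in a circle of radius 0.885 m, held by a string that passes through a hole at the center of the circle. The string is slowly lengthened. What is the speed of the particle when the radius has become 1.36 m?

v₂ ≈ 1.97 m/s

Central (radial) force ⇒ zero torque about the center ⇒ m v r is constant.
v₂ = v₁ r₁ / r₂ = (3.02)(0.885) / (1.36) = 1.965 m/s.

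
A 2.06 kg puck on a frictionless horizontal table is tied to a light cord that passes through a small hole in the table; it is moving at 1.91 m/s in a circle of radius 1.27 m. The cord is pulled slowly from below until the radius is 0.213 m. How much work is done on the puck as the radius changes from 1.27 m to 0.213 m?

The only horizontal force on the mass is along the cord (radial), so it exerts no torque about the hole and angular momentum m v r is conserved.
v₂ = v₁ r₁ / r₂ = (1.91)(1.27) / (0.213) = 11.39 m/s.
W = ΔKE = ½m(v₂² − v₁²) = 129.8 J.

W ≈ 130 J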